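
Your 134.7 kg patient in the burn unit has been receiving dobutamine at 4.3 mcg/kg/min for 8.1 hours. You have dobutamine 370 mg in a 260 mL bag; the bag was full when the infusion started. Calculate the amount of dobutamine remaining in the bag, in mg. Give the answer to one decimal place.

88.5 mg

Dose = 4.3 mcg/kg/min × 134.7 kg = 579.21 mcg/min
579.21 mcg/min × 60 min/hr = 34752.6 mcg/hr
Concentration = 370 mg ÷ 260 mL = 1.423077 mg/mL = 1423.077 mcg/mL
Rate = 34752.6 mcg/hr ÷ 1423.077 mcg/mL = 24.42075 mL/hr
Volume infused = 24.42075 mL/hr × 8.1 hr = 197.808 mL
Volume remaining = 260 − 197.808 = 62.19196 mL
Drug remaining = 62.19196 mL × 1423.077 mcg/mL = 88503.94 mcg = 88.50394 mg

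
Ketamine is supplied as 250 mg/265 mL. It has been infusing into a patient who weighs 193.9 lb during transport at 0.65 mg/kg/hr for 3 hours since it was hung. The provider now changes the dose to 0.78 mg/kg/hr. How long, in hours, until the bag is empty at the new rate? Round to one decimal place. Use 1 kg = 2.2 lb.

Initial rate:
Weight = 193.9 lb ÷ 2.2 lb/kg = 88.13636 kg
Dose = 0.65 mg/kg/hr × 88.13636 kg = 57.28864 mg/hr
Concentration = 250 mg ÷ 265 mL = 0.9433962 mg/mL
Rate = 57.28864 mg/hr ÷ 0.9433962 mg/mL = 60.72595 mL/hr
Volume infused so far = 60.72595 mL/hr × 3 hr = 182.1779 mL
Volume remaining = 265 − 182.1779 = 82.82214 mL
New rate:
Dose = 0.78 mg/kg/hr × 88.13636 kg = 68.74636 mg/hr
Rate = 68.74636 mg/hr ÷ 0.9433962 mg/mL = 72.87115 mL/hr
Time remaining = 82.82214 mL ÷ 72.87115 mL/hr = 1.136556 hr

1.1 hours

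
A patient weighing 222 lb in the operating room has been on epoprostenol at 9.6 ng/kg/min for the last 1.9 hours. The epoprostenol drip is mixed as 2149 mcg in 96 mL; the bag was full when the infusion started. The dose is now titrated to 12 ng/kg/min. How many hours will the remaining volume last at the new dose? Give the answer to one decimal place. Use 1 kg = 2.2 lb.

28.1 hours

Initial rate:
Weight = 222 lb ÷ 2.2 lb/kg = 100.9091 kg
Dose = 9.6 ng/kg/min × 100.9091 kg = 968.7273 ng/min
968.7273 ng/min × 60 min/hr = 58123.64 ng/hr
Concentration = 2149 mcg ÷ 96 mL = 22.38542 mcg/mL = 22385.42 ng/mL
Rate = 58123.64 ng/hr ÷ 22385.42 ng/mL = 2.596496 mL/hr
Volume infused so far = 2.596496 mL/hr × 1.9 hr = 4.933342 mL
Volume remaining = 96 − 4.933342 = 91.06666 mL
New rate:
Dose = 12 ng/kg/min × 100.9091 kg = 1210.909 ng/min
1210.909 ng/min × 60 min/hr = 72654.55 ng/hr
Rate = 72654.55 ng/hr ÷ 22385.42 ng/mL = 3.24562 mL/hr
Time remaining = 91.06666 mL ÷ 3.24562 mL/hr = 28.05833 hr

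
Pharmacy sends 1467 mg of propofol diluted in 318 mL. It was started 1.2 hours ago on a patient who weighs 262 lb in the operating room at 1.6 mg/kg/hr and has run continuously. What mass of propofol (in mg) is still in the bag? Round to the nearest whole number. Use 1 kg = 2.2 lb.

Weight = 262 lb ÷ 2.2 lb/kg = 119.0909 kg
Dose = 1.6 mg/kg/hr × 119.0909 kg = 190.5455 mg/hr
Concentration = 1467 mg ÷ 318 mL = 4.613208 mg/mL
Rate = 190.5455 mg/hr ÷ 4.613208 mg/mL = 41.30433 mL/hr
Volume infused = 41.30433 mL/hr × 1.2 hr = 49.5652 mL
Volume remaining = 318 − 49.5652 = 268.4348 mL
Drug remaining = 268.4348 mL × 4.613208 mg/mL = 1238.345 mg

1238 mg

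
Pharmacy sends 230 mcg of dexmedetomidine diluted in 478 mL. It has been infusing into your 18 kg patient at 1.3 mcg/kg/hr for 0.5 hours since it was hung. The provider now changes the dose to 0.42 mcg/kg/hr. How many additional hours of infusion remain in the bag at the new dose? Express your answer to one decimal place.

Initial rate:
Dose = 1.3 mcg/kg/hr × 18 kg = 23.4 mcg/hr
Concentration = 230 mcg ÷ 478 mL = 0.4811715 mcg/mL
Rate = 23.4 mcg/hr ÷ 0.4811715 mcg/mL = 48.6313 mL/hr
Volume infused so far = 48.6313 mL/hr × 0.5 hr = 24.31565 mL
Volume remaining = 478 − 24.31565 = 453.6843 mL
New rate:
Dose = 0.42 mcg/kg/hr × 18 kg = 7.56 mcg/hr
Rate = 7.56 mcg/hr ÷ 0.4811715 mcg/mL = 15.71165 mL/hr
Time remaining = 453.6843 mL ÷ 15.71165 mL/hr = 28.87566 hr

28.9 hours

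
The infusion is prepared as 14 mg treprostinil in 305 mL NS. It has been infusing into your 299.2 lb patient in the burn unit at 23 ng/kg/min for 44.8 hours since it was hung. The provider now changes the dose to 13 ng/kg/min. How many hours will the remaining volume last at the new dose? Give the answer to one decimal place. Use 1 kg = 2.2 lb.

Initial rate:
Weight = 299.2 lb ÷ 2.2 lb/kg = 136 kg
Dose = 23 ng/kg/min × 136 kg = 3128 ng/min
3128 ng/min × 60 min/hr = 187680 ng/hr
Concentration = 14 mg ÷ 305 mL = 0.04590164 mg/mL = 45901.64 ng/mL
Rate = 187680 ng/hr ÷ 45901.64 ng/mL = 4.088743 mL/hr
Volume infused so far = 4.088743 mL/hr × 44.8 hr = 183.1757 mL
Volume remaining = 305 − 183.1757 = 121.8243 mL
New rate:
Dose = 13 ng/kg/min × 136 kg = 1768 ng/min
1768 ng/min × 60 min/hr = 106080 ng/hr
Rate = 106080 ng/hr ÷ 45901.64 ng/mL = 2.311029 mL/hr
Time remaining = 121.8243 mL ÷ 2.311029 mL/hr = 52.71433 hr

52.7 hours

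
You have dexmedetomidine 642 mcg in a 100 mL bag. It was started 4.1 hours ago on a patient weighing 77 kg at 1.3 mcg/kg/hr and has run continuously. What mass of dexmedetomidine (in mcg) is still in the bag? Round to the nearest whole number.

Dose = 1.3 mcg/kg/hr × 77 kg = 100.1 mcg/hr
Concentration = 642 mcg ÷ 100 mL = 6.42 mcg/mL
Rate = 100.1 mcg/hr ÷ 6.42 mcg/mL = 15.5919 mL/hr
Volume infused = 15.5919 mL/hr × 4.1 hr = 63.92679 mL
Volume remaining = 100 − 63.92679 = 36.07321 mL
Drug remaining = 36.07321 mL × 6.42 mcg/mL = 231.59 mcg

232 mcg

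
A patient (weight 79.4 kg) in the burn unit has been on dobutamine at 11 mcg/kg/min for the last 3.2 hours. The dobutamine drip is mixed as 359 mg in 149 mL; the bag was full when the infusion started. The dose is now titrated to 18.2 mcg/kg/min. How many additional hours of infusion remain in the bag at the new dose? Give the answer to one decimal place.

Initial rate:
Dose = 11 mcg/kg/min × 79.4 kg = 873.4 mcg/min
873.4 mcg/min × 60 min/hr = 52404 mcg/hr
Concentration = 359 mg ÷ 149 mL = 2.409396 mg/mL = 2409.396 mcg/mL
Rate = 52404 mcg/hr ÷ 2409.396 mcg/mL = 21.74985 mL/hr
Volume infused so far = 21.74985 mL/hr × 3.2 hr = 69.59952 mL
Volume remaining = 149 − 69.59952 = 79.40048 mL
New rate:
Dose = 18.2 mcg/kg/min × 79.4 kg = 1445.08 mcg/min
1445.08 mcg/min × 60 min/hr = 86704.8 mcg/hr
Rate = 86704.8 mcg/hr ÷ 2409.396 mcg/mL = 35.98611 mL/hr
Time remaining = 79.40048 mL ÷ 35.98611 mL/hr = 2.20642 hr

2.2 hours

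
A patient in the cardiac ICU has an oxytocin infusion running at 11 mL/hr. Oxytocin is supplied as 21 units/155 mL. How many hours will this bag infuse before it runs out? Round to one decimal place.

Duration = 155 mL ÷ 11 mL/hr = 14.09091 hr

14.1 hours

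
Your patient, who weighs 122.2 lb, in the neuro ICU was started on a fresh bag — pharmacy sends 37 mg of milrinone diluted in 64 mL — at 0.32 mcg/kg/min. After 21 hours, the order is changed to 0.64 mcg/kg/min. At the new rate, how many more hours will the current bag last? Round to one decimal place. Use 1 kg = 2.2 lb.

6.8 hours

Initial rate:
Weight = 122.2 lb ÷ 2.2 lb/kg = 55.54545 kg
Dose = 0.32 mcg/kg/min × 55.54545 kg = 17.77455 mcg/min
17.77455 mcg/min × 60 min/hr = 1066.473 mcg/hr
Concentration = 37 mg ÷ 64 mL = 0.578125 mg/mL = 578.125 mcg/mL
Rate = 1066.473 mcg/hr ÷ 578.125 mcg/mL = 1.84471 mL/hr
Volume infused so far = 1.84471 mL/hr × 21 hr = 38.7389 mL
Volume remaining = 64 − 38.7389 = 25.2611 mL
New rate:
Dose = 0.64 mcg/kg/min × 55.54545 kg = 35.54909 mcg/min
35.54909 mcg/min × 60 min/hr = 2132.945 mcg/hr
Rate = 2132.945 mcg/hr ÷ 578.125 mcg/mL = 3.689419 mL/hr
Time remaining = 25.2611 mL ÷ 3.689419 mL/hr = 6.846904 hr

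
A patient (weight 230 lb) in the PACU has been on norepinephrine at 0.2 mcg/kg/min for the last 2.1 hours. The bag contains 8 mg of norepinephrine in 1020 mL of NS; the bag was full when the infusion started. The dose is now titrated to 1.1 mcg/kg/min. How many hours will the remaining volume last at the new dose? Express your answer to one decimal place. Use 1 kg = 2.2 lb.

0.8 hours

Initial rate:
Weight = 230 lb ÷ 2.2 lb/kg = 104.5455 kg
Dose = 0.2 mcg/kg/min × 104.5455 kg = 20.90909 mcg/min
20.90909 mcg/min × 60 min/hr = 1254.545 mcg/hr
Concentration = 8 mg ÷ 1020 mL = 0.007843137 mg/mL = 7.843137 mcg/mL
Rate = 1254.545 mcg/hr ÷ 7.843137 mcg/mL = 159.9545 mL/hr
Volume infused so far = 159.9545 mL/hr × 2.1 hr = 335.9045 mL
Volume remaining = 1020 − 335.9045 = 684.0955 mL
New rate:
Dose = 1.1 mcg/kg/min × 104.5455 kg = 115 mcg/min
115 mcg/min × 60 min/hr = 6900 mcg/hr
Rate = 6900 mcg/hr ÷ 7.843137 mcg/mL = 879.75 mL/hr
Time remaining = 684.0955 mL ÷ 879.75 mL/hr = 0.7776021 hr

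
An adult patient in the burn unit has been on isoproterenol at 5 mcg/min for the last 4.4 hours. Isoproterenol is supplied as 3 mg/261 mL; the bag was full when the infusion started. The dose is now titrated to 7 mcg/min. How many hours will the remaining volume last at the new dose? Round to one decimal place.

4.0 hours

Initial rate:
5 mcg/min × 60 min/hr = 300 mcg/hr
Concentration = 3 mg ÷ 261 mL = 0.01149425 mg/mL = 11.49425 mcg/mL
Rate = 300 mcg/hr ÷ 11.49425 mcg/mL = 26.1 mL/hr
Volume infused so far = 26.1 mL/hr × 4.4 hr = 114.84 mL
Volume remaining = 261 − 114.84 = 146.16 mL
New rate:
7 mcg/min × 60 min/hr = 420 mcg/hr
Rate = 420 mcg/hr ÷ 11.49425 mcg/mL = 36.54 mL/hr
Time remaining = 146.16 mL ÷ 36.54 mL/hr = 4 hr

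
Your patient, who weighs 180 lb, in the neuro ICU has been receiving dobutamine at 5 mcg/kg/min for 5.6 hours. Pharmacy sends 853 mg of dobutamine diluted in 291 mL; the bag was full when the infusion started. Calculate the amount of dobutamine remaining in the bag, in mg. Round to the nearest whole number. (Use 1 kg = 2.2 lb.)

716 mg

Weight = 180 lb ÷ 2.2 lb/kg = 81.81818 kg
Dose = 5 mcg/kg/min × 81.81818 kg = 409.0909 mcg/min
409.0909 mcg/min × 60 min/hr = 24545.45 mcg/hr
Concentration = 853 mg ÷ 291 mL = 2.931271 mg/mL = 2931.271 mcg/mL
Rate = 24545.45 mcg/hr ÷ 2931.271 mcg/mL = 8.373654 mL/hr
Volume infused = 8.373654 mL/hr × 5.6 hr = 46.89247 mL
Volume remaining = 291 − 46.89247 = 244.1075 mL
Drug remaining = 244.1075 mL × 2931.271 mcg/mL = 715545.5 mcg = 715.5455 mg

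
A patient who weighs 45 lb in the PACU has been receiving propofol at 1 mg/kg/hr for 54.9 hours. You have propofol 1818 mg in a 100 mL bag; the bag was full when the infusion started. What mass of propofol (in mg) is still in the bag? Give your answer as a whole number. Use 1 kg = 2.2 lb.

Weight = 45 lb ÷ 2.2 lb/kg = 20.45455 kg
Dose = 1 mg/kg/hr × 20.45455 kg = 20.45455 mg/hr
Concentration = 1818 mg ÷ 100 mL = 18.18 mg/mL
Rate = 20.45455 mg/hr ÷ 18.18 mg/mL = 1.125113 mL/hr
Volume infused = 1.125113 mL/hr × 54.9 hr = 61.76868 mL
Volume remaining = 100 − 61.76868 = 38.23132 mL
Drug remaining = 38.23132 mL × 18.18 mg/mL = 695.0455 mg

695 mg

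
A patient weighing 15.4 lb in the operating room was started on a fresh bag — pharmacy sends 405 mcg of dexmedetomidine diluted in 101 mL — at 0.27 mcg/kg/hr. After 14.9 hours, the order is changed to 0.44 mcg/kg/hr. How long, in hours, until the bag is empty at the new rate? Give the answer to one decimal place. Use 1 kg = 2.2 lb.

122.4 hours

Initial rate:
Weight = 15.4 lb ÷ 2.2 lb/kg = 7 kg
Dose = 0.27 mcg/kg/hr × 7 kg = 1.89 mcg/hr
Concentration = 405 mcg ÷ 101 mL = 4.009901 mcg/mL
Rate = 1.89 mcg/hr ÷ 4.009901 mcg/mL = 0.4713333 mL/hr
Volume infused so far = 0.4713333 mL/hr × 14.9 hr = 7.022867 mL
Volume remaining = 101 − 7.022867 = 93.97713 mL
New rate:
Dose = 0.44 mcg/kg/hr × 7 kg = 3.08 mcg/hr
Rate = 3.08 mcg/hr ÷ 4.009901 mcg/mL = 0.7680988 mL/hr
Time remaining = 93.97713 mL ÷ 0.7680988 mL/hr = 122.3503 hr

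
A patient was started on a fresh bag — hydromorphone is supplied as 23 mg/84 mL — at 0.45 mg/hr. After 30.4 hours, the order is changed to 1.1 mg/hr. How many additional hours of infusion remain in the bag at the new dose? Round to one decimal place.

8.5 hours

Initial rate:
Concentration = 23 mg ÷ 84 mL = 0.2738095 mg/mL
Rate = 0.45 mg/hr ÷ 0.2738095 mg/mL = 1.643478 mL/hr
Volume infused so far = 1.643478 mL/hr × 30.4 hr = 49.96174 mL
Volume remaining = 84 − 49.96174 = 34.03826 mL
New rate:
Rate = 1.1 mg/hr ÷ 0.2738095 mg/mL = 4.017391 mL/hr
Time remaining = 34.03826 mL ÷ 4.017391 mL/hr = 8.472727 hr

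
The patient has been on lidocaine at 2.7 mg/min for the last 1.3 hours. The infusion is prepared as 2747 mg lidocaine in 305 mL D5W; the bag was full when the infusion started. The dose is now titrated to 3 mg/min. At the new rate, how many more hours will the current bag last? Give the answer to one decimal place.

14.1 hours

Initial rate:
2.7 mg/min × 60 min/hr = 162 mg/hr
Concentration = 2747 mg ÷ 305 mL = 9.006557 mg/mL
Rate = 162 mg/hr ÷ 9.006557 mg/mL = 17.98689 mL/hr
Volume infused so far = 17.98689 mL/hr × 1.3 hr = 23.38296 mL
Volume remaining = 305 − 23.38296 = 281.617 mL
New rate:
3 mg/min × 60 min/hr = 180 mg/hr
Rate = 180 mg/hr ÷ 9.006557 mg/mL = 19.98544 mL/hr
Time remaining = 281.617 mL ÷ 19.98544 mL/hr = 14.09111 hr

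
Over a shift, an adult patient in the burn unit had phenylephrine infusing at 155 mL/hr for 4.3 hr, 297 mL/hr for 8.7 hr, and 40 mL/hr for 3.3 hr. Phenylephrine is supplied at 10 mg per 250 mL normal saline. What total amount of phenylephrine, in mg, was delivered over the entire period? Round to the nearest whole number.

135 mg

Concentration = 10 mg ÷ 250 mL = 0.04 mg/mL
Stage 1: 155 mL/hr × 4.3 hr = 666.5 mL → 666.5 mL × 0.04 mg/mL = 26.66 mg
Stage 2: 297 mL/hr × 8.7 hr = 2583.9 mL → 2583.9 mL × 0.04 mg/mL = 103.356 mg
Stage 3: 40 mL/hr × 3.3 hr = 132 mL → 132 mL × 0.04 mg/mL = 5.28 mg
Total = 26.66 + 103.356 + 5.28 = 135.296 mg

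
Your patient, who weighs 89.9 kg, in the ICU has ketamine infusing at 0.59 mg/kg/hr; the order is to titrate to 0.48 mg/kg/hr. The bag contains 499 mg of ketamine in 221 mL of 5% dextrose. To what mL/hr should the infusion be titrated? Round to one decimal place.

19.1 mL/hr

Dose = 0.48 mg/kg/hr × 89.9 kg = 43.152 mg/hr
Concentration = 499 mg ÷ 221 mL = 2.257919 mg/mL
Rate = 43.152 mg/hr ÷ 2.257919 mg/mL = 19.11141 mL/hr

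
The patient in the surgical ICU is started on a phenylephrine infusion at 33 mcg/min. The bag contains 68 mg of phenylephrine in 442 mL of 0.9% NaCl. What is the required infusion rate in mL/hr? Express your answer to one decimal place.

33 mcg/min × 60 min/hr = 1980 mcg/hr
Concentration = 68 mg ÷ 442 mL = 0.1538462 mg/mL = 153.8462 mcg/mL
Rate = 1980 mcg/hr ÷ 153.8462 mcg/mL = 12.87 mL/hr

12.9 mL/hr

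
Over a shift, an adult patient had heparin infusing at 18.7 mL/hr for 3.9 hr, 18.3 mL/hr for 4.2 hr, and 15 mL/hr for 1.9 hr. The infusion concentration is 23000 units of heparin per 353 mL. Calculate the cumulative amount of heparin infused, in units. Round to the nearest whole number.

11617 units

Concentration = 23000 units ÷ 353 mL = 65.15581 units/mL
Stage 1: 18.7 mL/hr × 3.9 hr = 72.93 mL → 72.93 mL × 65.15581 units/mL = 4751.813 units
Stage 2: 18.3 mL/hr × 4.2 hr = 76.86 mL → 76.86 mL × 65.15581 units/mL = 5007.875 units
Stage 3: 15 mL/hr × 1.9 hr = 28.5 mL → 28.5 mL × 65.15581 units/mL = 1856.941 units
Total = 4751.813 + 5007.875 + 1856.941 = 11616.63 units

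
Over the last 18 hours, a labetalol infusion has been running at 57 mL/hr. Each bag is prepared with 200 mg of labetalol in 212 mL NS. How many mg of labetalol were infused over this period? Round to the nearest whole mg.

968 mg

Concentration = 200 mg ÷ 212 mL = 0.9433962 mg/mL
Drug rate = 57 mL/hr × 0.9433962 mg/mL = 53.77358 mg/hr
Total = 53.77358 mg/hr × 18 hr = 967.9245 mg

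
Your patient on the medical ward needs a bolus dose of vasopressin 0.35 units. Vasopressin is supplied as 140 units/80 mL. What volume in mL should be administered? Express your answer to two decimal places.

Concentration = 140 units ÷ 80 mL = 1.75 units/mL
Volume = 0.35 units ÷ 1.75 units/mL = 0.2 mL

0.20 mL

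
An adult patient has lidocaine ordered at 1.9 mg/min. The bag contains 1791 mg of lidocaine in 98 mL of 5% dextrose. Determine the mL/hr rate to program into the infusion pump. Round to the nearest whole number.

6 mL/hr

1.9 mg/min × 60 min/hr = 114 mg/hr
Concentration = 1791 mg ÷ 98 mL = 18.27551 mg/mL
Rate = 114 mg/hr ÷ 18.27551 mg/mL = 6.237856 mL/hr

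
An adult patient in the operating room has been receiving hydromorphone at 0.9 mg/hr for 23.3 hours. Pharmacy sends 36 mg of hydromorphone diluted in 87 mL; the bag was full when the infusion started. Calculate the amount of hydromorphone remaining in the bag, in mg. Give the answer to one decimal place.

Concentration = 36 mg ÷ 87 mL = 0.4137931 mg/mL
Rate = 0.9 mg/hr ÷ 0.4137931 mg/mL = 2.175 mL/hr
Volume infused = 2.175 mL/hr × 23.3 hr = 50.6775 mL
Volume remaining = 87 − 50.6775 = 36.3225 mL
Drug remaining = 36.3225 mL × 0.4137931 mg/mL = 15.03 mg

15.0 mg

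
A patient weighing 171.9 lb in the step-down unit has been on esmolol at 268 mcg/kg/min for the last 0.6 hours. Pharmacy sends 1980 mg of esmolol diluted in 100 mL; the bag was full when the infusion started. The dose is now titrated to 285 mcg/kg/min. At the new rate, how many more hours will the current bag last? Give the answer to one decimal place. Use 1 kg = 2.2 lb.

0.9 hours

Initial rate:
Weight = 171.9 lb ÷ 2.2 lb/kg = 78.13636 kg
Dose = 268 mcg/kg/min × 78.13636 kg = 20940.55 mcg/min
20940.55 mcg/min × 60 min/hr = 1256433 mcg/hr
Concentration = 1980 mg ÷ 100 mL = 19.8 mg/mL = 19800 mcg/mL
Rate = 1256433 mcg/hr ÷ 19800 mcg/mL = 63.4562 mL/hr
Volume infused so far = 63.4562 mL/hr × 0.6 hr = 38.07372 mL
Volume remaining = 100 − 38.07372 = 61.92628 mL
New rate:
Dose = 285 mcg/kg/min × 78.13636 kg = 22268.86 mcg/min
22268.86 mcg/min × 60 min/hr = 1336132 mcg/hr
Rate = 1336132 mcg/hr ÷ 19800 mcg/mL = 67.4814 mL/hr
Time remaining = 61.92628 mL ÷ 67.4814 mL/hr = 0.9176792 hr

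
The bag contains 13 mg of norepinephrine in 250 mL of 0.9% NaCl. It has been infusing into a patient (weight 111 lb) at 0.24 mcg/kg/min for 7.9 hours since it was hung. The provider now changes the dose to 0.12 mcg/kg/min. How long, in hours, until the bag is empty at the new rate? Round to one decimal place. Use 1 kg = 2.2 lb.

20.0 hours

Initial rate:
Weight = 111 lb ÷ 2.2 lb/kg = 50.45455 kg
Dose = 0.24 mcg/kg/min × 50.45455 kg = 12.10909 mcg/min
12.10909 mcg/min × 60 min/hr = 726.5455 mcg/hr
Concentration = 13 mg ÷ 250 mL = 0.052 mg/mL = 52 mcg/mL
Rate = 726.5455 mcg/hr ÷ 52 mcg/mL = 13.97203 mL/hr
Volume infused so far = 13.97203 mL/hr × 7.9 hr = 110.379 mL
Volume remaining = 250 − 110.379 = 139.621 mL
New rate:
Dose = 0.12 mcg/kg/min × 50.45455 kg = 6.054545 mcg/min
6.054545 mcg/min × 60 min/hr = 363.2727 mcg/hr
Rate = 363.2727 mcg/hr ÷ 52 mcg/mL = 6.986014 mL/hr
Time remaining = 139.621 mL ÷ 6.986014 mL/hr = 19.98579 hr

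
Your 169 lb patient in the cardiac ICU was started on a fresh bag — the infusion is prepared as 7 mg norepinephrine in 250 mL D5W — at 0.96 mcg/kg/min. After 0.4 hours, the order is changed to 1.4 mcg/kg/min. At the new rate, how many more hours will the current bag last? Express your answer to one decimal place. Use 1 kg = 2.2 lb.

Initial rate:
Weight = 169 lb ÷ 2.2 lb/kg = 76.81818 kg
Dose = 0.96 mcg/kg/min × 76.81818 kg = 73.74545 mcg/min
73.74545 mcg/min × 60 min/hr = 4424.727 mcg/hr
Concentration = 7 mg ÷ 250 mL = 0.028 mg/mL = 28 mcg/mL
Rate = 4424.727 mcg/hr ÷ 28 mcg/mL = 158.026 mL/hr
Volume infused so far = 158.026 mL/hr × 0.4 hr = 63.21039 mL
Volume remaining = 250 − 63.21039 = 186.7896 mL
New rate:
Dose = 1.4 mcg/kg/min × 76.81818 kg = 107.5455 mcg/min
107.5455 mcg/min × 60 min/hr = 6452.727 mcg/hr
Rate = 6452.727 mcg/hr ÷ 28 mcg/mL = 230.4545 mL/hr
Time remaining = 186.7896 mL ÷ 230.4545 mL/hr = 0.8105269 hr

0.8 hours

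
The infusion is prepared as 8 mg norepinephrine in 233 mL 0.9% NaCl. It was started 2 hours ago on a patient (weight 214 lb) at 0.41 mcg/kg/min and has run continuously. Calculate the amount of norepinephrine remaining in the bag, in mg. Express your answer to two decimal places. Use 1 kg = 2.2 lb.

Weight = 214 lb ÷ 2.2 lb/kg = 97.27273 kg
Dose = 0.41 mcg/kg/min × 97.27273 kg = 39.88182 mcg/min
39.88182 mcg/min × 60 min/hr = 2392.909 mcg/hr
Concentration = 8 mg ÷ 233 mL = 0.03433476 mg/mL = 34.33476 mcg/mL
Rate = 2392.909 mcg/hr ÷ 34.33476 mcg/mL = 69.69348 mL/hr
Volume infused = 69.69348 mL/hr × 2 hr = 139.387 mL
Volume remaining = 233 − 139.387 = 93.61305 mL
Drug remaining = 93.61305 mL × 34.33476 mcg/mL = 3214.182 mcg = 3.214182 mg

3.21 mg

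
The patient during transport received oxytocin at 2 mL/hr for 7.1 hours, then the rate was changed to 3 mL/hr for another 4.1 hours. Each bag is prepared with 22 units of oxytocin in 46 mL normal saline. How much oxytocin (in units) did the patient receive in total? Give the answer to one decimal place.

12.7 units

Concentration = 22 units ÷ 46 mL = 0.4782609 units/mL
Stage 1: 2 mL/hr × 7.1 hr = 14.2 mL → 14.2 mL × 0.4782609 units/mL = 6.791304 units
Stage 2: 3 mL/hr × 4.1 hr = 12.3 mL → 12.3 mL × 0.4782609 units/mL = 5.882609 units
Total = 6.791304 + 5.882609 = 12.67391 units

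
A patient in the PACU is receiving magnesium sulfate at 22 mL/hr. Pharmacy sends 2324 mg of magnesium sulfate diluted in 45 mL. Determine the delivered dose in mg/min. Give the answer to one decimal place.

18.9 mg/min

Concentration = 2324 mg ÷ 45 mL = 51.64444 mg/mL
Drug rate = 22 mL/hr × 51.64444 mg/mL = 1136.178 mg/hr
1136.178 mg/hr ÷ 60 min/hr = 18.9363 mg/min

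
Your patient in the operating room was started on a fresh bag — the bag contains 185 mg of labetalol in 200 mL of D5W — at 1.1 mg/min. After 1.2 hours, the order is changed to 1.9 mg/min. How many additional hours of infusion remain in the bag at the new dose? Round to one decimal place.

Initial rate:
1.1 mg/min × 60 min/hr = 66 mg/hr
Concentration = 185 mg ÷ 200 mL = 0.925 mg/mL
Rate = 66 mg/hr ÷ 0.925 mg/mL = 71.35135 mL/hr
Volume infused so far = 71.35135 mL/hr × 1.2 hr = 85.62162 mL
Volume remaining = 200 − 85.62162 = 114.3784 mL
New rate:
1.9 mg/min × 60 min/hr = 114 mg/hr
Rate = 114 mg/hr ÷ 0.925 mg/mL = 123.2432 mL/hr
Time remaining = 114.3784 mL ÷ 123.2432 mL/hr = 0.9280702 hr

0.9 hours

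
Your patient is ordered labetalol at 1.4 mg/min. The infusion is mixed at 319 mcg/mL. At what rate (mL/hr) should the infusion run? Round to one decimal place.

263.3 mL/hr

1.4 mg/min × 60 min/hr = 84 mg/hr
Concentration = 319 mcg/mL = 0.319 mg/mL
Rate = 84 mg/hr ÷ 0.319 mg/mL = 263.3229 mL/hr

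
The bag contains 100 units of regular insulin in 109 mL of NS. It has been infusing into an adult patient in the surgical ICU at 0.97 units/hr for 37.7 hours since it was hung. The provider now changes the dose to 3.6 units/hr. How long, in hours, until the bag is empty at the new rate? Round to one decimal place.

17.6 hours

Initial rate:
Concentration = 100 units ÷ 109 mL = 0.9174312 units/mL
Rate = 0.97 units/hr ÷ 0.9174312 units/mL = 1.0573 mL/hr
Volume infused so far = 1.0573 mL/hr × 37.7 hr = 39.86021 mL
Volume remaining = 109 − 39.86021 = 69.13979 mL
New rate:
Rate = 3.6 units/hr ÷ 0.9174312 units/mL = 3.924 mL/hr
Time remaining = 69.13979 mL ÷ 3.924 mL/hr = 17.61972 hr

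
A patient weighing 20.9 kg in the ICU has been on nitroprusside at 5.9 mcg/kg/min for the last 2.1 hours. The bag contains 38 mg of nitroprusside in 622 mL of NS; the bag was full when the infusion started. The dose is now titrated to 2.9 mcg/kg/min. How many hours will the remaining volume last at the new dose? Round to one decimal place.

Initial rate:
Dose = 5.9 mcg/kg/min × 20.9 kg = 123.31 mcg/min
123.31 mcg/min × 60 min/hr = 7398.6 mcg/hr
Concentration = 38 mg ÷ 622 mL = 0.06109325 mg/mL = 61.09325 mcg/mL
Rate = 7398.6 mcg/hr ÷ 61.09325 mcg/mL = 121.1034 mL/hr
Volume infused so far = 121.1034 mL/hr × 2.1 hr = 254.3171 mL
Volume remaining = 622 − 254.3171 = 367.6829 mL
New rate:
Dose = 2.9 mcg/kg/min × 20.9 kg = 60.61 mcg/min
60.61 mcg/min × 60 min/hr = 3636.6 mcg/hr
Rate = 3636.6 mcg/hr ÷ 61.09325 mcg/mL = 59.5254 mL/hr
Time remaining = 367.6829 mL ÷ 59.5254 mL/hr = 6.176907 hr

6.2 hours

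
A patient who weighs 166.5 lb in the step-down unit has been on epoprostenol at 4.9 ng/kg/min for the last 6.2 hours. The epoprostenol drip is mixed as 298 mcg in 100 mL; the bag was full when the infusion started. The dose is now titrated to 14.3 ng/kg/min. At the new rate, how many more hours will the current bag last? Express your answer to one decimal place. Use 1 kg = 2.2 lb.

Initial rate:
Weight = 166.5 lb ÷ 2.2 lb/kg = 75.68182 kg
Dose = 4.9 ng/kg/min × 75.68182 kg = 370.8409 ng/min
370.8409 ng/min × 60 min/hr = 22250.45 ng/hr
Concentration = 298 mcg ÷ 100 mL = 2.98 mcg/mL = 2980 ng/mL
Rate = 22250.45 ng/hr ÷ 2980 ng/mL = 7.466595 mL/hr
Volume infused so far = 7.466595 mL/hr × 6.2 hr = 46.29289 mL
Volume remaining = 100 − 46.29289 = 53.70711 mL
New rate:
Dose = 14.3 ng/kg/min × 75.68182 kg = 1082.25 ng/min
1082.25 ng/min × 60 min/hr = 64935 ng/hr
Rate = 64935 ng/hr ÷ 2980 ng/mL = 21.79027 mL/hr
Time remaining = 53.70711 mL ÷ 21.79027 mL/hr = 2.464729 hr

2.5 hours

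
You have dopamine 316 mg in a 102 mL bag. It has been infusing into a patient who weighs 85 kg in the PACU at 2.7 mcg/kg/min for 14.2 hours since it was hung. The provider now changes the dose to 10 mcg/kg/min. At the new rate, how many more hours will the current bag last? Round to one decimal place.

Initial rate:
Dose = 2.7 mcg/kg/min × 85 kg = 229.5 mcg/min
229.5 mcg/min × 60 min/hr = 13770 mcg/hr
Concentration = 316 mg ÷ 102 mL = 3.098039 mg/mL = 3098.039 mcg/mL
Rate = 13770 mcg/hr ÷ 3098.039 mcg/mL = 4.444747 mL/hr
Volume infused so far = 4.444747 mL/hr × 14.2 hr = 63.11541 mL
Volume remaining = 102 − 63.11541 = 38.88459 mL
New rate:
Dose = 10 mcg/kg/min × 85 kg = 850 mcg/min
850 mcg/min × 60 min/hr = 51000 mcg/hr
Rate = 51000 mcg/hr ÷ 3098.039 mcg/mL = 16.46203 mL/hr
Time remaining = 38.88459 mL ÷ 16.46203 mL/hr = 2.362078 hr

2.4 hours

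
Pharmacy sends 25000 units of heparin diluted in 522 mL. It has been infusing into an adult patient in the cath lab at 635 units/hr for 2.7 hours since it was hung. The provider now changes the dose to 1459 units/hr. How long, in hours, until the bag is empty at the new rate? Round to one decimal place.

Initial rate:
Concentration = 25000 units ÷ 522 mL = 47.89272 units/mL
Rate = 635 units/hr ÷ 47.89272 units/mL = 13.2588 mL/hr
Volume infused so far = 13.2588 mL/hr × 2.7 hr = 35.79876 mL
Volume remaining = 522 − 35.79876 = 486.2012 mL
New rate:
Rate = 1459 units/hr ÷ 47.89272 units/mL = 30.46392 mL/hr
Time remaining = 486.2012 mL ÷ 30.46392 mL/hr = 15.9599 hr

16.0 hours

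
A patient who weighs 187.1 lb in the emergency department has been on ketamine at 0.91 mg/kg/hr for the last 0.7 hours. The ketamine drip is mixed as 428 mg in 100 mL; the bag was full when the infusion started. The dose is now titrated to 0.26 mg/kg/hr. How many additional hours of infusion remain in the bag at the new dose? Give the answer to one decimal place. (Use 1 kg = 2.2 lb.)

16.9 hours

Initial rate:
Weight = 187.1 lb ÷ 2.2 lb/kg = 85.04545 kg
Dose = 0.91 mg/kg/hr × 85.04545 kg = 77.39136 mg/hr
Concentration = 428 mg ÷ 100 mL = 4.28 mg/mL
Rate = 77.39136 mg/hr ÷ 4.28 mg/mL = 18.08209 mL/hr
Volume infused so far = 18.08209 mL/hr × 0.7 hr = 12.65747 mL
Volume remaining = 100 − 12.65747 = 87.34253 mL
New rate:
Dose = 0.26 mg/kg/hr × 85.04545 kg = 22.11182 mg/hr
Rate = 22.11182 mg/hr ÷ 4.28 mg/mL = 5.166313 mL/hr
Time remaining = 87.34253 mL ÷ 5.166313 mL/hr = 16.90616 hr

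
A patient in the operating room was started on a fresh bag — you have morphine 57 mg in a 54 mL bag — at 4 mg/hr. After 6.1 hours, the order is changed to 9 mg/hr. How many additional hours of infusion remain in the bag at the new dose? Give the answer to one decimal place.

3.6 hours

Initial rate:
Concentration = 57 mg ÷ 54 mL = 1.055556 mg/mL
Rate = 4 mg/hr ÷ 1.055556 mg/mL = 3.789474 mL/hr
Volume infused so far = 3.789474 mL/hr × 6.1 hr = 23.11579 mL
Volume remaining = 54 − 23.11579 = 30.88421 mL
New rate:
Rate = 9 mg/hr ÷ 1.055556 mg/mL = 8.526316 mL/hr
Time remaining = 30.88421 mL ÷ 8.526316 mL/hr = 3.622222 hr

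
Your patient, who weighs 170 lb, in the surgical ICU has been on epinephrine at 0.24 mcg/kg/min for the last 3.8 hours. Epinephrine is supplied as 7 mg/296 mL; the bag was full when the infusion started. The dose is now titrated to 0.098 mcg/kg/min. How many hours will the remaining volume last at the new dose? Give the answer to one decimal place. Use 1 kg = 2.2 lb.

6.1 hours

Initial rate:
Weight = 170 lb ÷ 2.2 lb/kg = 77.27273 kg
Dose = 0.24 mcg/kg/min × 77.27273 kg = 18.54545 mcg/min
18.54545 mcg/min × 60 min/hr = 1112.727 mcg/hr
Concentration = 7 mg ÷ 296 mL = 0.02364865 mg/mL = 23.64865 mcg/mL
Rate = 1112.727 mcg/hr ÷ 23.64865 mcg/mL = 47.05247 mL/hr
Volume infused so far = 47.05247 mL/hr × 3.8 hr = 178.7994 mL
Volume remaining = 296 − 178.7994 = 117.2006 mL
New rate:
Dose = 0.098 mcg/kg/min × 77.27273 kg = 7.572727 mcg/min
7.572727 mcg/min × 60 min/hr = 454.3636 mcg/hr
Rate = 454.3636 mcg/hr ÷ 23.64865 mcg/mL = 19.21309 mL/hr
Time remaining = 117.2006 mL ÷ 19.21309 mL/hr = 6.10004 hr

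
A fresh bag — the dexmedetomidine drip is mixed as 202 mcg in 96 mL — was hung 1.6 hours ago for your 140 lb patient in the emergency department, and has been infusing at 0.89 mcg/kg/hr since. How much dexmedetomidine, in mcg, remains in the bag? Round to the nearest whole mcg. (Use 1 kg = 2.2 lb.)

111 mcg

Weight = 140 lb ÷ 2.2 lb/kg = 63.63636 kg
Dose = 0.89 mcg/kg/hr × 63.63636 kg = 56.63636 mcg/hr
Concentration = 202 mcg ÷ 96 mL = 2.104167 mcg/mL
Rate = 56.63636 mcg/hr ÷ 2.104167 mcg/mL = 26.91629 mL/hr
Volume infused = 26.91629 mL/hr × 1.6 hr = 43.06607 mL
Volume remaining = 96 − 43.06607 = 52.93393 mL
Drug remaining = 52.93393 mL × 2.104167 mcg/mL = 111.3818 mcg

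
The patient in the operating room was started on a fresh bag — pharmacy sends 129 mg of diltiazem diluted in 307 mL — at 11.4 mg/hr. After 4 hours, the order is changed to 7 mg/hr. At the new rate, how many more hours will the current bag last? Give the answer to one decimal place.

11.9 hours

Initial rate:
Concentration = 129 mg ÷ 307 mL = 0.4201954 mg/mL
Rate = 11.4 mg/hr ÷ 0.4201954 mg/mL = 27.13023 mL/hr
Volume infused so far = 27.13023 mL/hr × 4 hr = 108.5209 mL
Volume remaining = 307 − 108.5209 = 198.4791 mL
New rate:
Rate = 7 mg/hr ÷ 0.4201954 mg/mL = 16.65891 mL/hr
Time remaining = 198.4791 mL ÷ 16.65891 mL/hr = 11.91429 hr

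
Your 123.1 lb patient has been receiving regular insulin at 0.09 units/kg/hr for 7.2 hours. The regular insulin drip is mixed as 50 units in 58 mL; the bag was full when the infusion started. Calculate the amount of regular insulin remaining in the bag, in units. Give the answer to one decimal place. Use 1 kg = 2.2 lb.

Weight = 123.1 lb ÷ 2.2 lb/kg = 55.95455 kg
Dose = 0.09 units/kg/hr × 55.95455 kg = 5.035909 units/hr
Concentration = 50 units ÷ 58 mL = 0.862069 units/mL
Rate = 5.035909 units/hr ÷ 0.862069 units/mL = 5.841655 mL/hr
Volume infused = 5.841655 mL/hr × 7.2 hr = 42.05991 mL
Volume remaining = 58 − 42.05991 = 15.94009 mL
Drug remaining = 15.94009 mL × 0.862069 units/mL = 13.74145 units

13.7 units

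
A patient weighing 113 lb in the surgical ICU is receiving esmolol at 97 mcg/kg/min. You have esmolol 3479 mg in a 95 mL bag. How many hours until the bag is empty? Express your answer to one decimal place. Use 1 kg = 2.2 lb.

11.6 hours

Weight = 113 lb ÷ 2.2 lb/kg = 51.36364 kg
Dose = 97 mcg/kg/min × 51.36364 kg = 4982.273 mcg/min
4982.273 mcg/min × 60 min/hr = 298936.4 mcg/hr
Concentration = 3479 mg ÷ 95 mL = 36.62105 mg/mL = 36621.05 mcg/mL
Rate = 298936.4 mcg/hr ÷ 36621.05 mcg/mL = 8.162965 mL/hr
Duration = 95 mL ÷ 8.162965 mL/hr = 11.63793 hr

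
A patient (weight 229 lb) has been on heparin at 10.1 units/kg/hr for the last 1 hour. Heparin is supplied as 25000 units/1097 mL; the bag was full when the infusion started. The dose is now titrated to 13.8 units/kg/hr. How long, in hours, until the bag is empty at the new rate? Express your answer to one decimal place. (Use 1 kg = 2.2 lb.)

Initial rate:
Weight = 229 lb ÷ 2.2 lb/kg = 104.0909 kg
Dose = 10.1 units/kg/hr × 104.0909 kg = 1051.318 units/hr
Concentration = 25000 units ÷ 1097 mL = 22.78943 units/mL
Rate = 1051.318 units/hr ÷ 22.78943 units/mL = 46.13184 mL/hr
Volume infused so far = 46.13184 mL/hr × 1 hr = 46.13184 mL
Volume remaining = 1097 − 46.13184 = 1050.868 mL
New rate:
Dose = 13.8 units/kg/hr × 104.0909 kg = 1436.455 units/hr
Rate = 1436.455 units/hr ÷ 22.78943 units/mL = 63.03163 mL/hr
Time remaining = 1050.868 mL ÷ 63.03163 mL/hr = 16.67208 hr

16.7 hours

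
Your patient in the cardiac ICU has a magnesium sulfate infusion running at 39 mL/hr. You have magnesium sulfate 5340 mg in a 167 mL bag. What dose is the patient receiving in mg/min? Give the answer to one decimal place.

Concentration = 5340 mg ÷ 167 mL = 31.97605 mg/mL
Drug rate = 39 mL/hr × 31.97605 mg/mL = 1247.066 mg/hr
1247.066 mg/hr ÷ 60 min/hr = 20.78443 mg/min

20.8 mg/min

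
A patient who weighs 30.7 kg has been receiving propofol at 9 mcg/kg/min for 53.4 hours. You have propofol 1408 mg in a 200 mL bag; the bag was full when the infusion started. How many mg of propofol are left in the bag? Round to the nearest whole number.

Dose = 9 mcg/kg/min × 30.7 kg = 276.3 mcg/min
276.3 mcg/min × 60 min/hr = 16578 mcg/hr
Concentration = 1408 mg ÷ 200 mL = 7.04 mg/mL = 7040 mcg/mL
Rate = 16578 mcg/hr ÷ 7040 mcg/mL = 2.35483 mL/hr
Volume infused = 2.35483 mL/hr × 53.4 hr = 125.7479 mL
Volume remaining = 200 − 125.7479 = 74.2521 mL
Drug remaining = 74.2521 mL × 7040 mcg/mL = 522734.8 mcg = 522.7348 mg

523 mg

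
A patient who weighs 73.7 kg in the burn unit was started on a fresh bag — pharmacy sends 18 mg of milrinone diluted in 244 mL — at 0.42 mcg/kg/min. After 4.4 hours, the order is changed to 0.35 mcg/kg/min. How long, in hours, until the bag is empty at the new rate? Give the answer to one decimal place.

Initial rate:
Dose = 0.42 mcg/kg/min × 73.7 kg = 30.954 mcg/min
30.954 mcg/min × 60 min/hr = 1857.24 mcg/hr
Concentration = 18 mg ÷ 244 mL = 0.07377049 mg/mL = 73.77049 mcg/mL
Rate = 1857.24 mcg/hr ÷ 73.77049 mcg/mL = 25.17592 mL/hr
Volume infused so far = 25.17592 mL/hr × 4.4 hr = 110.774 mL
Volume remaining = 244 − 110.774 = 133.226 mL
New rate:
Dose = 0.35 mcg/kg/min × 73.7 kg = 25.795 mcg/min
25.795 mcg/min × 60 min/hr = 1547.7 mcg/hr
Rate = 1547.7 mcg/hr ÷ 73.77049 mcg/mL = 20.97993 mL/hr
Time remaining = 133.226 mL ÷ 20.97993 mL/hr = 6.350161 hr

6.4 hours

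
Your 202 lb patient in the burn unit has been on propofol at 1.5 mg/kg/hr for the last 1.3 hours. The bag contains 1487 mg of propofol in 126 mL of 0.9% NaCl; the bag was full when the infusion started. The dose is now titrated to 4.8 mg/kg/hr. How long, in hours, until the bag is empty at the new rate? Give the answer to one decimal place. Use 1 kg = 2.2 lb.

Initial rate:
Weight = 202 lb ÷ 2.2 lb/kg = 91.81818 kg
Dose = 1.5 mg/kg/hr × 91.81818 kg = 137.7273 mg/hr
Concentration = 1487 mg ÷ 126 mL = 11.80159 mg/mL
Rate = 137.7273 mg/hr ÷ 11.80159 mg/mL = 11.67023 mL/hr
Volume infused so far = 11.67023 mL/hr × 1.3 hr = 15.1713 mL
Volume remaining = 126 − 15.1713 = 110.8287 mL
New rate:
Dose = 4.8 mg/kg/hr × 91.81818 kg = 440.7273 mg/hr
Rate = 440.7273 mg/hr ÷ 11.80159 mg/mL = 37.34475 mL/hr
Time remaining = 110.8287 mL ÷ 37.34475 mL/hr = 2.967719 hr

3.0 hours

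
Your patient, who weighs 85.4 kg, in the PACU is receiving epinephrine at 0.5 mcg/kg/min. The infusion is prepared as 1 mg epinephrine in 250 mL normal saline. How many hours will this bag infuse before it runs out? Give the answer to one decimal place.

Dose = 0.5 mcg/kg/min × 85.4 kg = 42.7 mcg/min
42.7 mcg/min × 60 min/hr = 2562 mcg/hr
Concentration = 1 mg ÷ 250 mL = 0.004 mg/mL = 4 mcg/mL
Rate = 2562 mcg/hr ÷ 4 mcg/mL = 640.5 mL/hr
Duration = 250 mL ÷ 640.5 mL/hr = 0.3903201 hr

0.4 hours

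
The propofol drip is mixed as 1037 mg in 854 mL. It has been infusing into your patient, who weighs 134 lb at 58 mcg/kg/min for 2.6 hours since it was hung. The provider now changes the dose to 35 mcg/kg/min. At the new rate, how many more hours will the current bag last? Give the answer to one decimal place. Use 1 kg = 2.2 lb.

Initial rate:
Weight = 134 lb ÷ 2.2 lb/kg = 60.90909 kg
Dose = 58 mcg/kg/min × 60.90909 kg = 3532.727 mcg/min
3532.727 mcg/min × 60 min/hr = 211963.6 mcg/hr
Concentration = 1037 mg ÷ 854 mL = 1.214286 mg/mL = 1214.286 mcg/mL
Rate = 211963.6 mcg/hr ÷ 1214.286 mcg/mL = 174.5583 mL/hr
Volume infused so far = 174.5583 mL/hr × 2.6 hr = 453.8516 mL
Volume remaining = 854 − 453.8516 = 400.1484 mL
New rate:
Dose = 35 mcg/kg/min × 60.90909 kg = 2131.818 mcg/min
2131.818 mcg/min × 60 min/hr = 127909.1 mcg/hr
Rate = 127909.1 mcg/hr ÷ 1214.286 mcg/mL = 105.3369 mL/hr
Time remaining = 400.1484 mL ÷ 105.3369 mL/hr = 3.798749 hr

3.8 hours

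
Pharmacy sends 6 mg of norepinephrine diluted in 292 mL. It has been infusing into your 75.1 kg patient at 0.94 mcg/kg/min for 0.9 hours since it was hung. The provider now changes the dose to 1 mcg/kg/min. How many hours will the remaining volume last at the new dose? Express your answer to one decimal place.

0.5 hours

Initial rate:
Dose = 0.94 mcg/kg/min × 75.1 kg = 70.594 mcg/min
70.594 mcg/min × 60 min/hr = 4235.64 mcg/hr
Concentration = 6 mg ÷ 292 mL = 0.02054795 mg/mL = 20.54795 mcg/mL
Rate = 4235.64 mcg/hr ÷ 20.54795 mcg/mL = 206.1345 mL/hr
Volume infused so far = 206.1345 mL/hr × 0.9 hr = 185.521 mL
Volume remaining = 292 − 185.521 = 106.479 mL
New rate:
Dose = 1 mcg/kg/min × 75.1 kg = 75.1 mcg/min
75.1 mcg/min × 60 min/hr = 4506 mcg/hr
Rate = 4506 mcg/hr ÷ 20.54795 mcg/mL = 219.292 mL/hr
Time remaining = 106.479 mL ÷ 219.292 mL/hr = 0.4855579 hr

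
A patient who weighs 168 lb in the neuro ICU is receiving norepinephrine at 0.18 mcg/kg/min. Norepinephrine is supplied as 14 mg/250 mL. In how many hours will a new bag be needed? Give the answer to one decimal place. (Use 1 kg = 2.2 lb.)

Weight = 168 lb ÷ 2.2 lb/kg = 76.36364 kg
Dose = 0.18 mcg/kg/min × 76.36364 kg = 13.74545 mcg/min
13.74545 mcg/min × 60 min/hr = 824.7273 mcg/hr
Concentration = 14 mg ÷ 250 mL = 0.056 mg/mL = 56 mcg/mL
Rate = 824.7273 mcg/hr ÷ 56 mcg/mL = 14.72727 mL/hr
Duration = 250 mL ÷ 14.72727 mL/hr = 16.97531 hr

17.0 hours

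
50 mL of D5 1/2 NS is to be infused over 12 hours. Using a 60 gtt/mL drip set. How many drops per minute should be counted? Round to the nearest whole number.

4 gtt/min

50 mL ÷ (12 hr × 60 = 720 min) = 0.06944444 mL/min
0.06944444 mL/min × 60 gtt/mL = 4.166667 gtt/min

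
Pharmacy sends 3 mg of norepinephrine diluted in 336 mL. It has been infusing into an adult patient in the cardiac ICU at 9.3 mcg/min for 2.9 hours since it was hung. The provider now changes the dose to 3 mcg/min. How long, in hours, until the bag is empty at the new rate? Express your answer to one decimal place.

Initial rate:
9.3 mcg/min × 60 min/hr = 558 mcg/hr
Concentration = 3 mg ÷ 336 mL = 0.008928571 mg/mL = 8.928571 mcg/mL
Rate = 558 mcg/hr ÷ 8.928571 mcg/mL = 62.496 mL/hr
Volume infused so far = 62.496 mL/hr × 2.9 hr = 181.2384 mL
Volume remaining = 336 − 181.2384 = 154.7616 mL
New rate:
3 mcg/min × 60 min/hr = 180 mcg/hr
Rate = 180 mcg/hr ÷ 8.928571 mcg/mL = 20.16 mL/hr
Time remaining = 154.7616 mL ÷ 20.16 mL/hr = 7.676667 hr

7.7 hours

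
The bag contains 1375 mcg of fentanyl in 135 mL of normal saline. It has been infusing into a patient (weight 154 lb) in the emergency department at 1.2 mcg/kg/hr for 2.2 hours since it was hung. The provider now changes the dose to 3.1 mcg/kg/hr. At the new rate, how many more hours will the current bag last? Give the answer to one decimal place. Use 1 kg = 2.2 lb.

5.5 hours

Initial rate:
Weight = 154 lb ÷ 2.2 lb/kg = 70 kg
Dose = 1.2 mcg/kg/hr × 70 kg = 84 mcg/hr
Concentration = 1375 mcg ÷ 135 mL = 10.18519 mcg/mL
Rate = 84 mcg/hr ÷ 10.18519 mcg/mL = 8.247273 mL/hr
Volume infused so far = 8.247273 mL/hr × 2.2 hr = 18.144 mL
Volume remaining = 135 − 18.144 = 116.856 mL
New rate:
Dose = 3.1 mcg/kg/hr × 70 kg = 217 mcg/hr
Rate = 217 mcg/hr ÷ 10.18519 mcg/mL = 21.30545 mL/hr
Time remaining = 116.856 mL ÷ 21.30545 mL/hr = 5.484793 hr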